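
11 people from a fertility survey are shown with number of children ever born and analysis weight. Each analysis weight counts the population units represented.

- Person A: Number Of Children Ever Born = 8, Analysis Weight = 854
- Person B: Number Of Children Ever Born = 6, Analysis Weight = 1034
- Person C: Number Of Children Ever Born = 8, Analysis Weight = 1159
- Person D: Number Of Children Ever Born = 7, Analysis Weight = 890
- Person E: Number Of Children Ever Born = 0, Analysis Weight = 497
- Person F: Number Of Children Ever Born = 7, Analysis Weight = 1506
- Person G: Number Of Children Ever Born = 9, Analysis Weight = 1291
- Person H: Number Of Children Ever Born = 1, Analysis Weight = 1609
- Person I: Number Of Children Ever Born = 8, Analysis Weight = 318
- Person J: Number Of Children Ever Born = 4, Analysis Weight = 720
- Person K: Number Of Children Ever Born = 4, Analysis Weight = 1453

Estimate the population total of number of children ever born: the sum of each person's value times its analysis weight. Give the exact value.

Weighted total = 8×854 + 6×1034 + 8×1159 + 7×890 + 0×497 + 7×1506 + 9×1291 + 1×1609 + 8×318 + 4×720 + 4×1453
  = 6832 + 6204 + 9272 + 6230 + 0 + 10542 + 11619 + 1609 + 2544 + 2880 + 5812 = 63544

63544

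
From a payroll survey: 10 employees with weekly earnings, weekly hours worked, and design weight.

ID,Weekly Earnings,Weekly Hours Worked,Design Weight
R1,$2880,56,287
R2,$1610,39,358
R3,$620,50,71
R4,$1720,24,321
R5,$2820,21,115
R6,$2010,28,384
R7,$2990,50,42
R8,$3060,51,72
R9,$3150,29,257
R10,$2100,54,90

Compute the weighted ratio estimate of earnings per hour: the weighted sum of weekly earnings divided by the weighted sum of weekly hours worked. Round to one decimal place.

61.2

Σ wᵢ·y = 2880×287 + 1610×358 + 620×71 + 1720×321 + 2820×115 + 2010×384 + 2990×42 + 3060×72 + 3150×257 + 2100×90
  = 826560 + 576380 + 44020 + 552120 + 324300 + 771840 + 125580 + 220320 + 809550 + 189000 = 4439670
Σ wᵢ·x = 72540
Ratio = 4439670 / 72540 = 61.20306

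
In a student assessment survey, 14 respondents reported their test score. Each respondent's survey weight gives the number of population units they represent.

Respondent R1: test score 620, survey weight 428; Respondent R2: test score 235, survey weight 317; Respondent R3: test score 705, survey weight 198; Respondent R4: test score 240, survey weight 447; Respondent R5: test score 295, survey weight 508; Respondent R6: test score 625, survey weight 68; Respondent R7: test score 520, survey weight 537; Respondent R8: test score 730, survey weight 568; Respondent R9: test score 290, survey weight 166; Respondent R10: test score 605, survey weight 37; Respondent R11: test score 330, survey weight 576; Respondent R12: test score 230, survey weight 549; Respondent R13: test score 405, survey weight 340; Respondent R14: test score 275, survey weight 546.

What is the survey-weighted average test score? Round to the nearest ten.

410

Weighted sum = 2147690
Sum of weights = 5285
Weighted mean = 2147690 / 5285 = 406.37465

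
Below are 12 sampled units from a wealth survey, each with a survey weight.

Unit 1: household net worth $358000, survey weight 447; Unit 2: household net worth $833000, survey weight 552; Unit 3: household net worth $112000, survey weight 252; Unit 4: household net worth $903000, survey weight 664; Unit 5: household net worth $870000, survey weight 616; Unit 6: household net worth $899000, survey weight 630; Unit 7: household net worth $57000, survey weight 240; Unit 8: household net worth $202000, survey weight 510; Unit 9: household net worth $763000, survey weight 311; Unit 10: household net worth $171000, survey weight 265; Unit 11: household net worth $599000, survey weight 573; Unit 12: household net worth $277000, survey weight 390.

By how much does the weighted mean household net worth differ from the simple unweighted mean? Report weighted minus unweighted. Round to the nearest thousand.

84000

Unweighted sum = 358000 + 833000 + 112000 + 903000 + 870000 + 899000 + 57000 + 202000 + 763000 + 171000 + 599000 + 277000 = 6044000
Unweighted mean = 6044000 / 12 = 503666.67
Weighted sum = 358000×447 + 833000×552 + 112000×252 + 903000×664 + 870000×616 + 899000×630 + 57000×240 + 202000×510 + 763000×311 + 171000×265 + 599000×573 + 277000×390
  = 160026000 + 459816000 + 28224000 + 599592000 + 535920000 + 566370000 + 13680000 + 103020000 + 237293000 + 45315000 + 343227000 + 108030000 = 3200513000
Sum of weights = 447 + 552 + 252 + 664 + 616 + 630 + 240 + 510 + 311 + 265 + 573 + 390 = 5450
Weighted mean = 3200513000 / 5450 = 587250.09
Difference (weighted minus unweighted) = 83583.425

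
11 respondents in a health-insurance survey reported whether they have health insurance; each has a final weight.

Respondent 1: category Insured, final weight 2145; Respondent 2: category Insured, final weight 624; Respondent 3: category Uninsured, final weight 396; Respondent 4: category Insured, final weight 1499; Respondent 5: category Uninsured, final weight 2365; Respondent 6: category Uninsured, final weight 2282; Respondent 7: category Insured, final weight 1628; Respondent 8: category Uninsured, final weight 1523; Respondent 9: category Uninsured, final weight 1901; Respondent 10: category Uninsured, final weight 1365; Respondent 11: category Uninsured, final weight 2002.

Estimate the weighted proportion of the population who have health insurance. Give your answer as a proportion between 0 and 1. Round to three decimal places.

0.333

Sum of weights for 'Insured' = 2145 + 624 + 1499 + 1628 = 5896
Total weight = 2145 + 624 + 396 + 1499 + 2365 + 2282 + 1628 + 1523 + 1901 + 1365 + 2002 = 17730
Weighted proportion = 5896 / 17730 = 0.33254371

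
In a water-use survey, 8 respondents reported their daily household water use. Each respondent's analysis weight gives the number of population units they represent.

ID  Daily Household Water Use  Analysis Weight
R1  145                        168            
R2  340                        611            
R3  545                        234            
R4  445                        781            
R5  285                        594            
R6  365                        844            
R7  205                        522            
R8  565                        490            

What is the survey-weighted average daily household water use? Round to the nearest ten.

370

Weighted sum = 1568385
Sum of weights = 4244
Weighted mean = 1568385 / 4244 = 369.55349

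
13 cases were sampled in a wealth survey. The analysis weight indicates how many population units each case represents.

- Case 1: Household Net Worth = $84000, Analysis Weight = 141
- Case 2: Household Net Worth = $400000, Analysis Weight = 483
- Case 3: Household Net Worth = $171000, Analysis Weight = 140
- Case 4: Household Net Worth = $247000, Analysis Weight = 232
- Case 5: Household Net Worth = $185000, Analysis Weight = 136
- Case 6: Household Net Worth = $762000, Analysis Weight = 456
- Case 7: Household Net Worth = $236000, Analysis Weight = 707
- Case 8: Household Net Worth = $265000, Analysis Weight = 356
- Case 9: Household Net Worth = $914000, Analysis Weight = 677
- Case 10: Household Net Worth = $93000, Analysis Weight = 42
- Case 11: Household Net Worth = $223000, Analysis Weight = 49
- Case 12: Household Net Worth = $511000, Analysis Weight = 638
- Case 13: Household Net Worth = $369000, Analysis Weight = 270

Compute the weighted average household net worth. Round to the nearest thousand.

457000

Weighted sum = 1979371000
Sum of weights = 4327
Weighted mean = 1979371000 / 4327 = 457446.5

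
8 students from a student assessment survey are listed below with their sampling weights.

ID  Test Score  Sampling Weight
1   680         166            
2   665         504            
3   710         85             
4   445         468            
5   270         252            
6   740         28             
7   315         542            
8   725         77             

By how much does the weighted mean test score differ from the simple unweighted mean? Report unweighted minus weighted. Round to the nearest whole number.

Unweighted sum = 680 + 665 + 710 + 445 + 270 + 740 + 315 + 725 = 4550
Unweighted mean = 4550 / 8 = 568.75
Weighted sum = 680×166 + 665×504 + 710×85 + 445×468 + 270×252 + 740×28 + 315×542 + 725×77
  = 112880 + 335160 + 60350 + 208260 + 68040 + 20720 + 170730 + 55825 = 1031965
Sum of weights = 2122
Weighted mean = 1031965 / 2122 = 486.31715
Difference (unweighted minus weighted) = 82.432846

82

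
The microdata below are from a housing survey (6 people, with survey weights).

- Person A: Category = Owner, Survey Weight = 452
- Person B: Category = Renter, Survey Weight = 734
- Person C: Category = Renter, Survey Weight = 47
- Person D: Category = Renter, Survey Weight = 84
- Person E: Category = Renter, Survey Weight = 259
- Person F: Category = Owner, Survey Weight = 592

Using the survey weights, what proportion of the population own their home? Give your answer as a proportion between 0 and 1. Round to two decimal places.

Sum of weights for 'Owner' = 452 + 592 = 1044
Total weight = 2168
Weighted proportion = 1044 / 2168 = 0.48154982

0.48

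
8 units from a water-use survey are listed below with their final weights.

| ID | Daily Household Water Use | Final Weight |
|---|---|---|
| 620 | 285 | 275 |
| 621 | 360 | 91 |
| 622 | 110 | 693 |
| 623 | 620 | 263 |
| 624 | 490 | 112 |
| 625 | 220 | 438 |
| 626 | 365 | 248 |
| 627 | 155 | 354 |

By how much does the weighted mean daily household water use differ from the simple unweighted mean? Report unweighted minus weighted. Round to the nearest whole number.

64

Unweighted sum = 285 + 360 + 110 + 620 + 490 + 220 + 365 + 155 = 2605
Unweighted mean = 2605 / 8 = 325.625
Weighted sum = 647055
Sum of weights = 2474
Weighted mean = 647055 / 2474 = 261.54204
Difference (unweighted minus weighted) = 64.082963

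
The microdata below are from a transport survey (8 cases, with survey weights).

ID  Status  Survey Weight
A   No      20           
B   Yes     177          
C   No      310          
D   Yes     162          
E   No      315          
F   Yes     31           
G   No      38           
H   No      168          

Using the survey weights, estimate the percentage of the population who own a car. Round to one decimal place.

30.3

Sum of weights for 'Yes' = 177 + 162 + 31 = 370
Total weight = 20 + 177 + 310 + 162 + 315 + 31 + 38 + 168 = 1221
Weighted proportion = 370 / 1221 = 0.3030303 → 30.30303%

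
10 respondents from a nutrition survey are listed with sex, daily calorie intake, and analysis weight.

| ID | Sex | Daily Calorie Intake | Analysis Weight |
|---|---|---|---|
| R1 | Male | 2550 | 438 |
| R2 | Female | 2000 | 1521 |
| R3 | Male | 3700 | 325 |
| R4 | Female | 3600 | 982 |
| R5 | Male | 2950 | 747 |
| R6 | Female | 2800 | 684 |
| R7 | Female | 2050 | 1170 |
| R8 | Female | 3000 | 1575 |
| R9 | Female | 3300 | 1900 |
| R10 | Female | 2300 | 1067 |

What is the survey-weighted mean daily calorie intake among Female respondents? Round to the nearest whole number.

2735

Female rows: R2, R4, R6, R7, R8, R9, R10
Weighted sum = 2000×1521 + 3600×982 + 2800×684 + 2050×1170 + 3000×1575 + 3300×1900 + 2300×1067
  = 3042000 + 3535200 + 1915200 + 2398500 + 4725000 + 6270000 + 2454100 = 24340000
Sum of weights = 1521 + 982 + 684 + 1170 + 1575 + 1900 + 1067 = 8899
Weighted mean = 24340000 / 8899 = 2735.1388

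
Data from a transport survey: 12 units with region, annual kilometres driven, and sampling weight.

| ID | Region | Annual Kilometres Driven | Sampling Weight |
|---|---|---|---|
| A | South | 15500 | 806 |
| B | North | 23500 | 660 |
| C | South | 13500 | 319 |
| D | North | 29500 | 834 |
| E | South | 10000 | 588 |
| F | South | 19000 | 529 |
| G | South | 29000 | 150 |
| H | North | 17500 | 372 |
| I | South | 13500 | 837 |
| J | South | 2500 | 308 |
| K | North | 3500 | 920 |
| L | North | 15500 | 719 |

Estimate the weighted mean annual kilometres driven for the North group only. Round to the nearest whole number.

17400

North rows: B, D, H, K, L
Weighted sum = 23500×660 + 29500×834 + 17500×372 + 3500×920 + 15500×719
  = 15510000 + 24603000 + 6510000 + 3220000 + 11144500 = 60987500
Sum of weights = 660 + 834 + 372 + 920 + 719 = 3505
Weighted mean = 60987500 / 3505 = 17400.143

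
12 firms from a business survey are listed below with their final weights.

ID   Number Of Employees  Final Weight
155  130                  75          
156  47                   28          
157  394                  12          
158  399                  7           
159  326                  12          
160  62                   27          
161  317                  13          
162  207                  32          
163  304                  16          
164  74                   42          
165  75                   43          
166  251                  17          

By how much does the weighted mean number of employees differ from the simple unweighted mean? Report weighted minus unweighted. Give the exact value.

-60

Unweighted sum = 2586
Unweighted mean = 2586 / 12 = 215.5
Weighted sum = 130×75 + 47×28 + 394×12 + 399×7 + 326×12 + 62×27 + 317×13 + 207×32 + 304×16 + 74×42 + 75×43 + 251×17
  = 9750 + 1316 + 4728 + 2793 + 3912 + 1674 + 4121 + 6624 + 4864 + 3108 + 3225 + 4267 = 50382
Sum of weights = 75 + 28 + 12 + 7 + 12 + 27 + 13 + 32 + 16 + 42 + 43 + 17 = 324
Weighted mean = 50382 / 324 = 155.5
Difference (weighted minus unweighted) = -60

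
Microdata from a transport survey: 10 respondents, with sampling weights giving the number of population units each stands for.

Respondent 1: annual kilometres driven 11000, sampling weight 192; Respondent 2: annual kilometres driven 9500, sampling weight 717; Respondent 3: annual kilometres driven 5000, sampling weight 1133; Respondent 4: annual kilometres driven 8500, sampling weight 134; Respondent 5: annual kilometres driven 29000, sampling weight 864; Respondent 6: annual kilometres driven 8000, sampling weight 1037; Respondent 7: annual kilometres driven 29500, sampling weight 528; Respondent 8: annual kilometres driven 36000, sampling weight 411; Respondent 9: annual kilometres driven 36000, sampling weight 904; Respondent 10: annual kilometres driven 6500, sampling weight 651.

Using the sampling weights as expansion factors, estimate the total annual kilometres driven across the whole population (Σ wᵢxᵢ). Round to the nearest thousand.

116227000

Weighted total = 11000×192 + 9500×717 + 5000×1133 + 8500×134 + 29000×864 + 8000×1037 + 29500×528 + 36000×411 + 36000×904 + 6500×651
  = 2112000 + 6811500 + 5665000 + 1139000 + 25056000 + 8296000 + 15576000 + 14796000 + 32544000 + 4231500 = 116227000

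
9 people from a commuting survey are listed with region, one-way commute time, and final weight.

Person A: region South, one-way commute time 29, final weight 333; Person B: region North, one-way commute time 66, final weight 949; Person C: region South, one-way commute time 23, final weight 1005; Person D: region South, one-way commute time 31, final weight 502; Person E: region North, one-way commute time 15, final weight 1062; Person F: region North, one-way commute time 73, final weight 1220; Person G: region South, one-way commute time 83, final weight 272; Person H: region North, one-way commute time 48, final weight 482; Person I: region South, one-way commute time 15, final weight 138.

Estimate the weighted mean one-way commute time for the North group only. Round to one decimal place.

51.4

North rows: B, E, F, H
Weighted sum = 66×949 + 15×1062 + 73×1220 + 48×482
  = 190760
Sum of weights = 949 + 1062 + 1220 + 482 = 3713
Weighted mean = 190760 / 3713 = 51.376246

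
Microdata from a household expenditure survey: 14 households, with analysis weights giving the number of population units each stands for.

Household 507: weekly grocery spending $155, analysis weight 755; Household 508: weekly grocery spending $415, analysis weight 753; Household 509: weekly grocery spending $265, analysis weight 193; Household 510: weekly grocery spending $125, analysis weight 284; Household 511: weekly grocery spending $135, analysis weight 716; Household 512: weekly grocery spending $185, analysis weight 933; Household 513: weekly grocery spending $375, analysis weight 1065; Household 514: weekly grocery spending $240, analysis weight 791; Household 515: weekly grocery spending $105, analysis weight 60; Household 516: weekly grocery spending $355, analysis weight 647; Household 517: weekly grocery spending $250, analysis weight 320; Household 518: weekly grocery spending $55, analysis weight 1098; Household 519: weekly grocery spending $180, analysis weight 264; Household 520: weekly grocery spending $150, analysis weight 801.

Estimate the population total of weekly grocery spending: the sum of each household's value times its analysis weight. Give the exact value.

1918690

Weighted total = 1918690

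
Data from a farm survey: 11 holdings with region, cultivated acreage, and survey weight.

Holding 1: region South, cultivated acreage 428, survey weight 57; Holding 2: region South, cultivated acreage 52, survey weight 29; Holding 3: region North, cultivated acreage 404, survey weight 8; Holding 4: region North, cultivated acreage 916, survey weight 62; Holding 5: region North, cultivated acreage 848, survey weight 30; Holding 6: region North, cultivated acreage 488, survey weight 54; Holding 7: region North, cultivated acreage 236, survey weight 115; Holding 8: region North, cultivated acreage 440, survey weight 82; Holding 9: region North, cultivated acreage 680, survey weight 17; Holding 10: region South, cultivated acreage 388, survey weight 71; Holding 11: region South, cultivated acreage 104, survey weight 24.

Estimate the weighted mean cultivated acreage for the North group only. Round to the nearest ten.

510

North rows: 3, 4, 5, 6, 7, 8, 9
Weighted sum = 404×8 + 916×62 + 848×30 + 488×54 + 236×115 + 440×82 + 680×17
  = 3232 + 56792 + 25440 + 26352 + 27140 + 36080 + 11560 = 186596
Sum of weights = 8 + 62 + 30 + 54 + 115 + 82 + 17 = 368
Weighted mean = 186596 / 368 = 507.05435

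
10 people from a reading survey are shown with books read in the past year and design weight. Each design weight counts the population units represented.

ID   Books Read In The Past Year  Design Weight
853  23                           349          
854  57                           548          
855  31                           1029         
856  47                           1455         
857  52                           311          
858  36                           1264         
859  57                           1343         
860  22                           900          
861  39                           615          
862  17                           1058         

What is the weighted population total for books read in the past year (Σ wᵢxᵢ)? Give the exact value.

339545

Weighted total = 339545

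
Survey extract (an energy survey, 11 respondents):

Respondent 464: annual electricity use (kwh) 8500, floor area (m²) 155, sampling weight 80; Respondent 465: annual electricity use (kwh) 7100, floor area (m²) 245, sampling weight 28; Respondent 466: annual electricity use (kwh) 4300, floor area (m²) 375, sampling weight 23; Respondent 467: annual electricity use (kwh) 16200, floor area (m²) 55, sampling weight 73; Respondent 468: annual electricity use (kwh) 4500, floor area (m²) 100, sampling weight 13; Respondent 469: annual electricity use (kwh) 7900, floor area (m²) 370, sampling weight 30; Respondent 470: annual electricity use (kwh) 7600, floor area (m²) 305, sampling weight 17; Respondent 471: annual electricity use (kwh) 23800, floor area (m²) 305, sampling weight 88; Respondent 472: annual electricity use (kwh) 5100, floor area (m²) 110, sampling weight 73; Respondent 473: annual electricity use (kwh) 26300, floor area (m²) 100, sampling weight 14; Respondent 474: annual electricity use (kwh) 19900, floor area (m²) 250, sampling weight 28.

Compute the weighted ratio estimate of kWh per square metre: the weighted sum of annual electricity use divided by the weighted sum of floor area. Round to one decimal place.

64.4

Σ wᵢ·y = 8500×80 + 7100×28 + 4300×23 + 16200×73 + 4500×13 + 7900×30 + 7600×17 + 23800×88 + 5100×73 + 26300×14 + 19900×28
  = 680000 + 198800 + 98900 + 1182600 + 58500 + 237000 + 129200 + 2094400 + 372300 + 368200 + 557200 = 5977100
Σ wᵢ·x = 155×80 + 245×28 + 375×23 + 55×73 + 100×13 + 370×30 + 305×17 + 305×88 + 110×73 + 100×14 + 250×28
  = 12400 + 6860 + 8625 + 4015 + 1300 + 11100 + 5185 + 26840 + 8030 + 1400 + 7000 = 92755
Ratio = 5977100 / 92755 = 64.439653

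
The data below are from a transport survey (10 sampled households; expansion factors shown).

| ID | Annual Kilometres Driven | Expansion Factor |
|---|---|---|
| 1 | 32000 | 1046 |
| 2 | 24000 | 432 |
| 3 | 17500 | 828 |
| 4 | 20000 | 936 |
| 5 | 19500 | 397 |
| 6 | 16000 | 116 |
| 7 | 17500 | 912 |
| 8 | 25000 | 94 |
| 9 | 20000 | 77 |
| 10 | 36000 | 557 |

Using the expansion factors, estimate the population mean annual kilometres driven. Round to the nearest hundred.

Weighted sum = 32000×1046 + 24000×432 + 17500×828 + 20000×936 + 19500×397 + 16000×116 + 17500×912 + 25000×94 + 20000×77 + 36000×557
  = 33472000 + 10368000 + 14490000 + 18720000 + 7741500 + 1856000 + 15960000 + 2350000 + 1540000 + 20052000 = 126549500
Sum of weights = 1046 + 432 + 828 + 936 + 397 + 116 + 912 + 94 + 77 + 557 = 5395
Weighted mean = 126549500 / 5395 = 23456.812

23500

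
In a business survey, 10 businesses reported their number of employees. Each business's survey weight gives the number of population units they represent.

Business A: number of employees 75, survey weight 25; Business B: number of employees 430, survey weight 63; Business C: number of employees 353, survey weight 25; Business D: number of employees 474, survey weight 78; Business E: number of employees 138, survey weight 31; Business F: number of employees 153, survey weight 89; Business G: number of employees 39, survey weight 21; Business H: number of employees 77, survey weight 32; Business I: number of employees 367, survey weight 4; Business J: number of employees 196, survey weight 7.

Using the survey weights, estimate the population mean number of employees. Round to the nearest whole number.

Weighted sum = 98780
Sum of weights = 25 + 63 + 25 + 78 + 31 + 89 + 21 + 32 + 4 + 7 = 375
Weighted mean = 98780 / 375 = 263.41333

263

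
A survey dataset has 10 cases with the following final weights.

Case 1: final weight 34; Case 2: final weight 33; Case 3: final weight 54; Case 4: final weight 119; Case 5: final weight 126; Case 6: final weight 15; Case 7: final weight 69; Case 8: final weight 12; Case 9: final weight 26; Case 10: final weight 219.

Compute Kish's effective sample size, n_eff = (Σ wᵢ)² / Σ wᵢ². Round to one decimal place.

5.6

Σ wᵢ = 34 + 33 + 54 + 119 + 126 + 15 + 69 + 12 + 26 + 219 = 707
Σ wᵢ² = 1156 + 1089 + 2916 + 14161 + 15876 + 225 + 4761 + 144 + 676 + 47961 = 88965
n_eff = 707² / 88965 = 499849 / 88965 = 5.6184904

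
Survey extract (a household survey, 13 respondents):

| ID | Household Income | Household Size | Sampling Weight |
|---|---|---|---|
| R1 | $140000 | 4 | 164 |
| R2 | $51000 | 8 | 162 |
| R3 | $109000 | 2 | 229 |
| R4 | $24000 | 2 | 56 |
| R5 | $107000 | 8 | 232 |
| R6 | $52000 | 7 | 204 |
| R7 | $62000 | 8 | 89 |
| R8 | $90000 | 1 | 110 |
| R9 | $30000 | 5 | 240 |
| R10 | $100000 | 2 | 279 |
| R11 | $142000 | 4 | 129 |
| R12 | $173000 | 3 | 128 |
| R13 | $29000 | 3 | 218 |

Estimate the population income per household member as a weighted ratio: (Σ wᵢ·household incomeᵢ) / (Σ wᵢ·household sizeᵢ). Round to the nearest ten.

19140

Σ wᵢ·y = 190261000
Σ wᵢ·x = 9940
Ratio = 190261000 / 9940 = 19140.946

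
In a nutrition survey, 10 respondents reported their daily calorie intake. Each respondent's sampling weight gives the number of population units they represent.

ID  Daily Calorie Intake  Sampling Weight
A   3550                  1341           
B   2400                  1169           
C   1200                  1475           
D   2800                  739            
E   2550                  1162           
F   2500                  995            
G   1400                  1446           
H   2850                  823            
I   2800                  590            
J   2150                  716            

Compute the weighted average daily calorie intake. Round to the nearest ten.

Weighted sum = 3550×1341 + 2400×1169 + 1200×1475 + 2800×739 + 2550×1162 + 2500×995 + 1400×1446 + 2850×823 + 2800×590 + 2150×716
  = 4760550 + 2805600 + 1770000 + 2069200 + 2963100 + 2487500 + 2024400 + 2345550 + 1652000 + 1539400 = 24417300
Sum of weights = 1341 + 1169 + 1475 + 739 + 1162 + 995 + 1446 + 823 + 590 + 716 = 10456
Weighted mean = 24417300 / 10456 = 2335.2429

2340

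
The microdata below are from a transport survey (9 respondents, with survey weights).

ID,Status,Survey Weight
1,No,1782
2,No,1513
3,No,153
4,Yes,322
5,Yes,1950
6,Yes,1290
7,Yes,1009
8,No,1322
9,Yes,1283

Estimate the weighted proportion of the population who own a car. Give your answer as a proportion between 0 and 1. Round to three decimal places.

0.551

Sum of weights for 'Yes' = 322 + 1950 + 1290 + 1009 + 1283 = 5854
Total weight = 1782 + 1513 + 153 + 322 + 1950 + 1290 + 1009 + 1322 + 1283 = 10624
Weighted proportion = 5854 / 10624 = 0.55101657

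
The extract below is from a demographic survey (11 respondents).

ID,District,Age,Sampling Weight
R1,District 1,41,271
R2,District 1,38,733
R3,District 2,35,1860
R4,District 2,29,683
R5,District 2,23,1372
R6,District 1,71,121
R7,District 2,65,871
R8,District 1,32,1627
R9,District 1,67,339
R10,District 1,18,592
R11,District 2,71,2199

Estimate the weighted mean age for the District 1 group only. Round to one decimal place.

36.1

District 1 rows: R1, R2, R6, R8, R9, R10
Weighted sum = 41×271 + 38×733 + 71×121 + 32×1627 + 67×339 + 18×592
  = 11111 + 27854 + 8591 + 52064 + 22713 + 10656 = 132989
Sum of weights = 271 + 733 + 121 + 1627 + 339 + 592 = 3683
Weighted mean = 132989 / 3683 = 36.108879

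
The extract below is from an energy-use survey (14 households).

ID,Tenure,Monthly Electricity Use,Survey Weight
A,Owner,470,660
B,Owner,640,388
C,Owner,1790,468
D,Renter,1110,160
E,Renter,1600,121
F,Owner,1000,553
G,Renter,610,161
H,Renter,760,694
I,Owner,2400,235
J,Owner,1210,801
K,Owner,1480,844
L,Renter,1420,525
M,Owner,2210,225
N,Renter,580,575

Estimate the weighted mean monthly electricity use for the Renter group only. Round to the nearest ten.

Renter rows: D, E, G, H, L, N
Weighted sum = 1110×160 + 1600×121 + 610×161 + 760×694 + 1420×525 + 580×575
  = 2075850
Sum of weights = 160 + 121 + 161 + 694 + 525 + 575 = 2236
Weighted mean = 2075850 / 2236 = 928.37657

930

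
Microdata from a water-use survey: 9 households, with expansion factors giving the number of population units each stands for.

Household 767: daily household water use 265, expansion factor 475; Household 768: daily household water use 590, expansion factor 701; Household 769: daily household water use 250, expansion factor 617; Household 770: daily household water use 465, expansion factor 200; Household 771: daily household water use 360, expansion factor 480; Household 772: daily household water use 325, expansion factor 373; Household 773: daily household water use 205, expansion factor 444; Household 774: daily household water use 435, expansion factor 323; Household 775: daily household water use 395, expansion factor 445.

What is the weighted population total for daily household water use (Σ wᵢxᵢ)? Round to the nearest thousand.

1488000

Weighted total = 1488040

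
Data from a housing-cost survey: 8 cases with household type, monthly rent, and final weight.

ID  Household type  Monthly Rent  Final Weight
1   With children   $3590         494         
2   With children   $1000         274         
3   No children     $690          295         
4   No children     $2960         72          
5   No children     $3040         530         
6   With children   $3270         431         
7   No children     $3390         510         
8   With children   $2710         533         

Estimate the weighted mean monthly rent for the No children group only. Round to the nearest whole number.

2670

No children rows: 3, 4, 5, 7
Weighted sum = 690×295 + 2960×72 + 3040×530 + 3390×510
  = 203550 + 213120 + 1611200 + 1728900 = 3756770
Sum of weights = 295 + 72 + 530 + 510 = 1407
Weighted mean = 3756770 / 1407 = 2670.0569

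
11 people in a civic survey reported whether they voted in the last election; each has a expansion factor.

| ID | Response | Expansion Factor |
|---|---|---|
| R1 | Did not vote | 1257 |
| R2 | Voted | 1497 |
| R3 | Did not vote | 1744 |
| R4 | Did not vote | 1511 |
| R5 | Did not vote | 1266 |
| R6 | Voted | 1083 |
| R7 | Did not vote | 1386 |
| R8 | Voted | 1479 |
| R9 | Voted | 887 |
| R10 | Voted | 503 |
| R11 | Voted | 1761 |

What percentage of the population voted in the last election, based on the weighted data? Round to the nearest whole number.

Sum of weights for 'Voted' = 1497 + 1083 + 1479 + 887 + 503 + 1761 = 7210
Total weight = 14374
Weighted proportion = 7210 / 14374 = 0.50160011 → 50.160011%

50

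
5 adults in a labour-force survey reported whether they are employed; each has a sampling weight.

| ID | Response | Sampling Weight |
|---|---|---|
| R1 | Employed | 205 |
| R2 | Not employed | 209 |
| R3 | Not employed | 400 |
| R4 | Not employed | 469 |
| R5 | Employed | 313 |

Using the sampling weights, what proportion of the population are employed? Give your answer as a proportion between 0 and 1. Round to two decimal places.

0.32

Sum of weights for 'Employed' = 205 + 313 = 518
Total weight = 205 + 209 + 400 + 469 + 313 = 1596
Weighted proportion = 518 / 1596 = 0.3245614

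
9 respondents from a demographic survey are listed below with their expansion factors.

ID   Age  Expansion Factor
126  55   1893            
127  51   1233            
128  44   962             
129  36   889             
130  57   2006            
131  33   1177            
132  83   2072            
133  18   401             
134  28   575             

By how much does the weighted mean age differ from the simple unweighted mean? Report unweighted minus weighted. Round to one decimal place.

-7.6

Unweighted sum = 405
Unweighted mean = 405 / 9 = 45
Weighted sum = 55×1893 + 51×1233 + 44×962 + 36×889 + 57×2006 + 33×1177 + 83×2072 + 18×401 + 28×575
  = 589807
Sum of weights = 11208
Weighted mean = 589807 / 11208 = 52.623751
Difference (unweighted minus weighted) = -7.6237509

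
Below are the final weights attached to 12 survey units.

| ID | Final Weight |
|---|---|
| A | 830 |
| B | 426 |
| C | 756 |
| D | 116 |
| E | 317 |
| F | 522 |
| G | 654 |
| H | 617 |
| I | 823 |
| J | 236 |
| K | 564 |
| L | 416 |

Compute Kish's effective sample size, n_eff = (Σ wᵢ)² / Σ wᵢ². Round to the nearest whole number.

10

Σ wᵢ = 830 + 426 + 756 + 116 + 317 + 522 + 654 + 617 + 823 + 236 + 564 + 416 = 6277
Σ wᵢ² = 3860923
n_eff = 6277² / 3860923 = 39400729 / 3860923 = 10.205003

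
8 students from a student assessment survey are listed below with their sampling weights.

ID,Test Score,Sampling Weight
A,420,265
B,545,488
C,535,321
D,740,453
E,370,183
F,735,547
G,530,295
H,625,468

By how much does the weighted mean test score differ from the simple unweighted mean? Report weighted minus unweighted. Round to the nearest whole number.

34

Unweighted sum = 420 + 545 + 535 + 740 + 370 + 735 + 530 + 625 = 4500
Unweighted mean = 4500 / 8 = 562.5
Weighted sum = 1802820
Sum of weights = 3020
Weighted mean = 1802820 / 3020 = 596.96026
Difference (weighted minus unweighted) = 34.460265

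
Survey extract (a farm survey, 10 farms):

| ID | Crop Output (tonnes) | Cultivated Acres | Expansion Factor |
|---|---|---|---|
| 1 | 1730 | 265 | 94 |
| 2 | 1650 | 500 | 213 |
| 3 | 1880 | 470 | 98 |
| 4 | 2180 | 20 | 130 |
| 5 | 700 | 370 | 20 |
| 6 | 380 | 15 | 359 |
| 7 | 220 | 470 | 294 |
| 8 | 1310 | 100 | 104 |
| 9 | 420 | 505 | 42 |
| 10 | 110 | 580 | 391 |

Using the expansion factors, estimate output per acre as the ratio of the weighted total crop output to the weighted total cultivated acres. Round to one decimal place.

Σ wᵢ·y = 1730×94 + 1650×213 + 1880×98 + 2180×130 + 700×20 + 380×359 + 220×294 + 1310×104 + 420×42 + 110×391
  = 1393700
Σ wᵢ·x = 265×94 + 500×213 + 470×98 + 20×130 + 370×20 + 15×359 + 470×294 + 100×104 + 505×42 + 580×391
  = 589425
Ratio = 1393700 / 589425 = 2.3645078

2.4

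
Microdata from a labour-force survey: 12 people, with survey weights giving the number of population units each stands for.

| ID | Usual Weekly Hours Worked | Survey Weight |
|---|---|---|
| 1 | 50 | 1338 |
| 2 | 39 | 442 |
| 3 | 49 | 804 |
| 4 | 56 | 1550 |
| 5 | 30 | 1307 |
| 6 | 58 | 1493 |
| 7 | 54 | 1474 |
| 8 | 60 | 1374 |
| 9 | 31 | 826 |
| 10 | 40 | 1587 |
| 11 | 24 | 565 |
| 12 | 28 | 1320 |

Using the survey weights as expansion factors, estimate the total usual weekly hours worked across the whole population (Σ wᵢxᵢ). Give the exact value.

Weighted total = 50×1338 + 39×442 + 49×804 + 56×1550 + 30×1307 + 58×1493 + 54×1474 + 60×1374 + 31×826 + 40×1587 + 24×565 + 28×1320
  = 637780

637780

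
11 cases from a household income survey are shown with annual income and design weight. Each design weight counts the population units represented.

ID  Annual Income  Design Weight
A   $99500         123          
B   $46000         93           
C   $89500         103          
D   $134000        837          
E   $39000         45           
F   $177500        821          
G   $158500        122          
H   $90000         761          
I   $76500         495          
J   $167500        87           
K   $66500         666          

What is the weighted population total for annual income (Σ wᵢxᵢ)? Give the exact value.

469931500

Weighted total = 99500×123 + 46000×93 + 89500×103 + 134000×837 + 39000×45 + 177500×821 + 158500×122 + 90000×761 + 76500×495 + 167500×87 + 66500×666
  = 469931500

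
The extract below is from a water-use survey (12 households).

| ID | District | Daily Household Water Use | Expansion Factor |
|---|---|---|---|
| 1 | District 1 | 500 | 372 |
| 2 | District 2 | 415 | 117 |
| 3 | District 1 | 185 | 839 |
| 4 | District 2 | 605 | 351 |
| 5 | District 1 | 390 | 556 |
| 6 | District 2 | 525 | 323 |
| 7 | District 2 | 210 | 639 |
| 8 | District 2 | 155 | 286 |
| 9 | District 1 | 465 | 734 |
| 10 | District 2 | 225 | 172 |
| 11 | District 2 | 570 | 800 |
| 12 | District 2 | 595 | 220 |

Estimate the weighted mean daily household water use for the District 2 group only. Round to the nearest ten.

420

District 2 rows: 2, 4, 6, 7, 8, 10, 11, 12
Weighted sum = 415×117 + 605×351 + 525×323 + 210×639 + 155×286 + 225×172 + 570×800 + 595×220
  = 48555 + 212355 + 169575 + 134190 + 44330 + 38700 + 456000 + 130900 = 1234605
Sum of weights = 117 + 351 + 323 + 639 + 286 + 172 + 800 + 220 = 2908
Weighted mean = 1234605 / 2908 = 424.55468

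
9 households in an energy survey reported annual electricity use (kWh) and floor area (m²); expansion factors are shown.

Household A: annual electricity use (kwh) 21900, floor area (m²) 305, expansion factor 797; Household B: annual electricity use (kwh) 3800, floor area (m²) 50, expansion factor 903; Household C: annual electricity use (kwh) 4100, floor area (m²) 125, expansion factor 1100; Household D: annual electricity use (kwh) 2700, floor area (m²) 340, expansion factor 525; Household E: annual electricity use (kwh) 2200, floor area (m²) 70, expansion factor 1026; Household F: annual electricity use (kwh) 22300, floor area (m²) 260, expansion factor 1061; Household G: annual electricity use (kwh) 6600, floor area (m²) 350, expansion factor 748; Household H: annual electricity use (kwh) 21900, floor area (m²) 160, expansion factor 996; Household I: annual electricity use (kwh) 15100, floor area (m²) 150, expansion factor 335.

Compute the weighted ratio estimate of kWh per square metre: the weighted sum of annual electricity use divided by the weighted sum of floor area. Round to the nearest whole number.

59

Σ wᵢ·y = 21900×797 + 3800×903 + 4100×1100 + 2700×525 + 2200×1026 + 22300×1061 + 6600×748 + 21900×996 + 15100×335
  = 17454300 + 3431400 + 4510000 + 1417500 + 2257200 + 23660300 + 4936800 + 21812400 + 5058500 = 84538400
Σ wᵢ·x = 305×797 + 50×903 + 125×1100 + 340×525 + 70×1026 + 260×1061 + 350×748 + 160×996 + 150×335
  = 1423325
Ratio = 84538400 / 1423325 = 59.395008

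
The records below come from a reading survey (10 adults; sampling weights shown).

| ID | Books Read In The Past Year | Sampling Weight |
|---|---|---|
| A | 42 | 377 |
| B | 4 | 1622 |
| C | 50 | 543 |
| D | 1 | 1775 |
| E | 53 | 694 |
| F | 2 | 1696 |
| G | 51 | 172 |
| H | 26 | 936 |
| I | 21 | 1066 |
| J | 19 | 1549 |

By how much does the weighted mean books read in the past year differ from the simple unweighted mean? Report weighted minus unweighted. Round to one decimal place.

-10.0

Unweighted sum = 42 + 4 + 50 + 1 + 53 + 2 + 51 + 26 + 21 + 19 = 269
Unweighted mean = 269 / 10 = 26.9
Weighted sum = 176346
Sum of weights = 377 + 1622 + 543 + 1775 + 694 + 1696 + 172 + 936 + 1066 + 1549 = 10430
Weighted mean = 176346 / 10430 = 16.907574
Difference (weighted minus unweighted) = -9.9924257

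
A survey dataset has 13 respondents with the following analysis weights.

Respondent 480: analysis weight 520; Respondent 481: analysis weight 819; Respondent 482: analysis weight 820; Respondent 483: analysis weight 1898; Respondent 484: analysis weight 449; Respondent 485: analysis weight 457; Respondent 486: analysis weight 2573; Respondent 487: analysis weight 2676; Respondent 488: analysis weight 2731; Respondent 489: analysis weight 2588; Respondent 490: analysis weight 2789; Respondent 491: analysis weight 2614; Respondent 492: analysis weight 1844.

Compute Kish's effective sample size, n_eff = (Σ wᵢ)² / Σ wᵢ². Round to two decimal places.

Σ wᵢ = 22778
Σ wᵢ² = 51575678
n_eff = 22778² / 51575678 = 518837284 / 51575678 = 10.059728

10.06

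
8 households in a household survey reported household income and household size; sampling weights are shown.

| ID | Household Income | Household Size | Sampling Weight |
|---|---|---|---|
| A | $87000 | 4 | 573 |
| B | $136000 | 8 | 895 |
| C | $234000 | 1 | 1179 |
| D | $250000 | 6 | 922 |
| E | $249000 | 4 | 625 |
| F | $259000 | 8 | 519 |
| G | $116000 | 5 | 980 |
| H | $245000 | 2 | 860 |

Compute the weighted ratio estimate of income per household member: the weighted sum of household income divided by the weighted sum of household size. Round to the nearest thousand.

Σ wᵢ·y = 87000×573 + 136000×895 + 234000×1179 + 250000×922 + 249000×625 + 259000×519 + 116000×980 + 245000×860
  = 1292383000
Σ wᵢ·x = 4×573 + 8×895 + 1×1179 + 6×922 + 4×625 + 8×519 + 5×980 + 2×860
  = 2292 + 7160 + 1179 + 5532 + 2500 + 4152 + 4900 + 1720 = 29435
Ratio = 1292383000 / 29435 = 43906.336

44000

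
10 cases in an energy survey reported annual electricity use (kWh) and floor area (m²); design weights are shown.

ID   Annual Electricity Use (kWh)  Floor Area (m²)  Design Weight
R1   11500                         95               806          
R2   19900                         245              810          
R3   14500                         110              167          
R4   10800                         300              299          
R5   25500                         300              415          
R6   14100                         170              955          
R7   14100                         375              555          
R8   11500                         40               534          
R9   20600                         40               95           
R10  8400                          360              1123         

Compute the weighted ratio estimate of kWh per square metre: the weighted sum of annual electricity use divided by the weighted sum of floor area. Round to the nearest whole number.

62

Σ wᵢ·y = 80443400
Σ wᵢ·x = 95×806 + 245×810 + 110×167 + 300×299 + 300×415 + 170×955 + 375×555 + 40×534 + 40×95 + 360×1123
  = 1307505
Ratio = 80443400 / 1307505 = 61.524354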